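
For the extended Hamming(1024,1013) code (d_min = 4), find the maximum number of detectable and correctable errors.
Detection only: up to d_min − 1 = 3 errors.
Correction: up to ⌊(d_min − 1)/2⌋ = ⌊3/2⌋ = 1 errors.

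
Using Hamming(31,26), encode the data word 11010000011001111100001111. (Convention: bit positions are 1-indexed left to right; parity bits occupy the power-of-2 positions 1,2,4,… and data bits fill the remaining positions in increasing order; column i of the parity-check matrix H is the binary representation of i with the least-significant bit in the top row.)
Codeword c = d · G (mod 2), d = 11010000011001111100001111:
  c[0] = d·G[:,0] = (11010000011001111100001111)·(11011010101101010101010101) mod 2 = 1+1+0+1+0+0+0+0+0+0+1+0+0+1+0+1+0+1+0+0+0+0+0+1+0+1 mod 2 = 1
  c[1] = d·G[:,1] = (11010000011001111100001111)·(10110110011011001100110011) mod 2 = 1+0+0+1+0+0+0+0+0+1+1+0+0+1+0+0+1+1+0+0+0+0+0+0+1+1 mod 2 = 1
  c[2] = d·G[:,2] = (11010000011001111100001111)·(10000000000000000000000000) mod 2 = 1+0+0+0+0+0+0+0+0+0+0+0+0+0+0+0+0+0+0+0+0+0+0+0+0+0 mod 2 = 1
  c[3] = d·G[:,3] = (11010000011001111100001111)·(01110001111000111100001111) mod 2 = 0+1+0+1+0+0+0+0+0+1+1+0+0+0+1+1+1+1+0+0+0+0+1+1+1+1 mod 2 = 0
  c[4] = d·G[:,4] = (11010000011001111100001111)·(01000000000000000000000000) mod 2 = 0+1+0+0+0+0+0+0+0+0+0+0+0+0+0+0+0+0+0+0+0+0+0+0+0+0 mod 2 = 1
  c[5] = d·G[:,5] = (11010000011001111100001111)·(00100000000000000000000000) mod 2 = 0+0+0+0+0+0+0+0+0+0+0+0+0+0+0+0+0+0+0+0+0+0+0+0+0+0 mod 2 = 0
  c[6] = d·G[:,6] = (11010000011001111100001111)·(00010000000000000000000000) mod 2 = 0+0+0+1+0+0+0+0+0+0+0+0+0+0+0+0+0+0+0+0+0+0+0+0+0+0 mod 2 = 1
  c[7] = d·G[:,7] = (11010000011001111100001111)·(00001111111000000011111111) mod 2 = 0+0+0+0+0+0+0+0+0+1+1+0+0+0+0+0+0+0+0+0+0+0+1+1+1+1 mod 2 = 0
  c[8] = d·G[:,8] = (11010000011001111100001111)·(00001000000000000000000000) mod 2 = 0+0+0+0+0+0+0+0+0+0+0+0+0+0+0+0+0+0+0+0+0+0+0+0+0+0 mod 2 = 0
  c[9] = d·G[:,9] = (11010000011001111100001111)·(00000100000000000000000000) mod 2 = 0+0+0+0+0+0+0+0+0+0+0+0+0+0+0+0+0+0+0+0+0+0+0+0+0+0 mod 2 = 0
  c[10] = d·G[:,10] = (11010000011001111100001111)·(00000010000000000000000000) mod 2 = 0+0+0+0+0+0+0+0+0+0+0+0+0+0+0+0+0+0+0+0+0+0+0+0+0+0 mod 2 = 0
  c[11] = d·G[:,11] = (11010000011001111100001111)·(00000001000000000000000000) mod 2 = 0+0+0+0+0+0+0+0+0+0+0+0+0+0+0+0+0+0+0+0+0+0+0+0+0+0 mod 2 = 0
  c[12] = d·G[:,12] = (11010000011001111100001111)·(00000000100000000000000000) mod 2 = 0+0+0+0+0+0+0+0+0+0+0+0+0+0+0+0+0+0+0+0+0+0+0+0+0+0 mod 2 = 0
  c[13] = d·G[:,13] = (11010000011001111100001111)·(00000000010000000000000000) mod 2 = 0+0+0+0+0+0+0+0+0+1+0+0+0+0+0+0+0+0+0+0+0+0+0+0+0+0 mod 2 = 1
  c[14] = d·G[:,14] = (11010000011001111100001111)·(00000000001000000000000000) mod 2 = 0+0+0+0+0+0+0+0+0+0+1+0+0+0+0+0+0+0+0+0+0+0+0+0+0+0 mod 2 = 1
  c[15] = d·G[:,15] = (11010000011001111100001111)·(00000000000111111111111111) mod 2 = 0+0+0+0+0+0+0+0+0+0+0+0+0+1+1+1+1+1+0+0+0+0+1+1+1+1 mod 2 = 1
  c[16] = d·G[:,16] = (11010000011001111100001111)·(00000000000100000000000000) mod 2 = 0+0+0+0+0+0+0+0+0+0+0+0+0+0+0+0+0+0+0+0+0+0+0+0+0+0 mod 2 = 0
  c[17] = d·G[:,17] = (11010000011001111100001111)·(00000000000010000000000000) mod 2 = 0+0+0+0+0+0+0+0+0+0+0+0+0+0+0+0+0+0+0+0+0+0+0+0+0+0 mod 2 = 0
  c[18] = d·G[:,18] = (11010000011001111100001111)·(00000000000001000000000000) mod 2 = 0+0+0+0+0+0+0+0+0+0+0+0+0+1+0+0+0+0+0+0+0+0+0+0+0+0 mod 2 = 1
  c[19] = d·G[:,19] = (11010000011001111100001111)·(00000000000000100000000000) mod 2 = 0+0+0+0+0+0+0+0+0+0+0+0+0+0+1+0+0+0+0+0+0+0+0+0+0+0 mod 2 = 1
  c[20] = d·G[:,20] = (11010000011001111100001111)·(00000000000000010000000000) mod 2 = 0+0+0+0+0+0+0+0+0+0+0+0+0+0+0+1+0+0+0+0+0+0+0+0+0+0 mod 2 = 1
  c[21] = d·G[:,21] = (11010000011001111100001111)·(00000000000000001000000000) mod 2 = 0+0+0+0+0+0+0+0+0+0+0+0+0+0+0+0+1+0+0+0+0+0+0+0+0+0 mod 2 = 1
  c[22] = d·G[:,22] = (11010000011001111100001111)·(00000000000000000100000000) mod 2 = 0+0+0+0+0+0+0+0+0+0+0+0+0+0+0+0+0+1+0+0+0+0+0+0+0+0 mod 2 = 1
  c[23] = d·G[:,23] = (11010000011001111100001111)·(00000000000000000010000000) mod 2 = 0+0+0+0+0+0+0+0+0+0+0+0+0+0+0+0+0+0+0+0+0+0+0+0+0+0 mod 2 = 0
  c[24] = d·G[:,24] = (11010000011001111100001111)·(00000000000000000001000000) mod 2 = 0+0+0+0+0+0+0+0+0+0+0+0+0+0+0+0+0+0+0+0+0+0+0+0+0+0 mod 2 = 0
  c[25] = d·G[:,25] = (11010000011001111100001111)·(00000000000000000000100000) mod 2 = 0+0+0+0+0+0+0+0+0+0+0+0+0+0+0+0+0+0+0+0+0+0+0+0+0+0 mod 2 = 0
  c[26] = d·G[:,26] = (11010000011001111100001111)·(00000000000000000000010000) mod 2 = 0+0+0+0+0+0+0+0+0+0+0+0+0+0+0+0+0+0+0+0+0+0+0+0+0+0 mod 2 = 0
  c[27] = d·G[:,27] = (11010000011001111100001111)·(00000000000000000000001000) mod 2 = 0+0+0+0+0+0+0+0+0+0+0+0+0+0+0+0+0+0+0+0+0+0+1+0+0+0 mod 2 = 1
  c[28] = d·G[:,28] = (11010000011001111100001111)·(00000000000000000000000100) mod 2 = 0+0+0+0+0+0+0+0+0+0+0+0+0+0+0+0+0+0+0+0+0+0+0+1+0+0 mod 2 = 1
  c[29] = d·G[:,29] = (11010000011001111100001111)·(00000000000000000000000010) mod 2 = 0+0+0+0+0+0+0+0+0+0+0+0+0+0+0+0+0+0+0+0+0+0+0+0+1+0 mod 2 = 1
  c[30] = d·G[:,30] = (11010000011001111100001111)·(00000000000000000000000001) mod 2 = 0+0+0+0+0+0+0+0+0+0+0+0+0+0+0+0+0+0+0+0+0+0+0+0+0+1 mod 2 = 1
Codeword = 1110101000000111001111100001111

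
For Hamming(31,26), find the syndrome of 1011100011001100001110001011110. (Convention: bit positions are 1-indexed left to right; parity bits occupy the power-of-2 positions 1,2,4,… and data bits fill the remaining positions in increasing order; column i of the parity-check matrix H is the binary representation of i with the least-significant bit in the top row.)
Syndrome s = H · r^T (mod 2), r = 1011100011001100001110001011110:
  s[0] = (1010101010101010101010101010101)·(1011100011001100001110001011110) mod 2 = 1+0+1+0+1+0+0+0+1+0+0+0+1+0+0+0+0+0+1+0+1+0+0+0+1+0+1+0+1+0+0 mod 2 = 0
  s[1] = (0110011001100110011001100110011)·(1011100011001100001110001011110) mod 2 = 0+0+1+0+0+0+0+0+0+1+0+0+0+1+0+0+0+0+1+0+0+0+0+0+0+0+1+0+0+1+0 mod 2 = 0
  s[2] = (0001111000011110000111100001111)·(1011100011001100001110001011110) mod 2 = 0+0+0+1+1+0+0+0+0+0+0+0+1+1+0+0+0+0+0+1+1+0+0+0+0+0+0+1+1+1+0 mod 2 = 1
  s[3] = (0000000111111110000000011111111)·(1011100011001100001110001011110) mod 2 = 0+0+0+0+0+0+0+0+1+1+0+0+1+1+0+0+0+0+0+0+0+0+0+0+1+0+1+1+1+1+0 mod 2 = 1
  s[4] = (0000000000000001111111111111111)·(1011100011001100001110001011110) mod 2 = 0+0+0+0+0+0+0+0+0+0+0+0+0+0+0+0+0+0+1+1+1+0+0+0+1+0+1+1+1+1+0 mod 2 = 0
Syndrome = 00110
Non-zero syndrome: error at position 12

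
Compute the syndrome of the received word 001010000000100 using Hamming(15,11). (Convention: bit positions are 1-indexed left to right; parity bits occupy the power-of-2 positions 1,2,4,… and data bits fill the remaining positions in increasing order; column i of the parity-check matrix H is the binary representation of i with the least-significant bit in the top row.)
Syndrome s = H · r^T (mod 2), r = 001010000000100:
  s[0] = (101010101010101)·(001010000000100) mod 2 = 0+0+1+0+1+0+0+0+0+0+0+0+1+0+0 mod 2 = 1
  s[1] = (011001100110011)·(001010000000100) mod 2 = 0+0+1+0+0+0+0+0+0+0+0+0+0+0+0 mod 2 = 1
  s[2] = (000111100001111)·(001010000000100) mod 2 = 0+0+0+0+1+0+0+0+0+0+0+0+1+0+0 mod 2 = 0
  s[3] = (000000011111111)·(001010000000100) mod 2 = 0+0+0+0+0+0+0+0+0+0+0+0+1+0+0 mod 2 = 1
Syndrome = 1101
Non-zero syndrome: error at position 11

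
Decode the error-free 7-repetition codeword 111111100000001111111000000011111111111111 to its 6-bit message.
Split into 7-bit blocks: 1111111 0000000 1111111 0000000 1111111 1111111
Data = 101011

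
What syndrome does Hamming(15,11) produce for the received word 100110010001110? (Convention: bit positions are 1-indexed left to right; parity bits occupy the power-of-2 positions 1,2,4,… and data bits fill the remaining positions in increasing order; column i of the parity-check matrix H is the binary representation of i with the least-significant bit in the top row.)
Syndrome s = H · r^T (mod 2), r = 100110010001110:
  s[0] = (101010101010101)·(100110010001110) mod 2 = 1+0+0+0+1+0+0+0+0+0+0+0+1+0+0 mod 2 = 1
  s[1] = (011001100110011)·(100110010001110) mod 2 = 0+0+0+0+0+0+0+0+0+0+0+0+0+1+0 mod 2 = 1
  s[2] = (000111100001111)·(100110010001110) mod 2 = 0+0+0+1+1+0+0+0+0+0+0+1+1+1+0 mod 2 = 1
  s[3] = (000000011111111)·(100110010001110) mod 2 = 0+0+0+0+0+0+0+1+0+0+0+1+1+1+0 mod 2 = 0
Syndrome = 1110
Non-zero syndrome: error at position 7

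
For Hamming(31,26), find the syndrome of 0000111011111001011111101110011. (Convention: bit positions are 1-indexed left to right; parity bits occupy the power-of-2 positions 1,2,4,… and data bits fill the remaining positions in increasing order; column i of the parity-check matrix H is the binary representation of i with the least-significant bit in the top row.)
Syndrome s = H · r^T (mod 2), r = 0000111011111001011111101110011:
  s[0] = (1010101010101010101010101010101)·(0000111011111001011111101110011) mod 2 = 0+0+0+0+1+0+1+0+1+0+1+0+1+0+0+0+0+0+1+0+1+0+1+0+1+0+1+0+0+0+1 mod 2 = 1
  s[1] = (0110011001100110011001100110011)·(0000111011111001011111101110011) mod 2 = 0+0+0+0+0+1+1+0+0+1+1+0+0+0+0+0+0+1+1+0+0+1+1+0+0+1+1+0+0+1+1 mod 2 = 0
  s[2] = (0001111000011110000111100001111)·(0000111011111001011111101110011) mod 2 = 0+0+0+0+1+1+1+0+0+0+0+1+1+0+0+0+0+0+0+1+1+1+1+0+0+0+0+0+0+1+1 mod 2 = 1
  s[3] = (0000000111111110000000011111111)·(0000111011111001011111101110011) mod 2 = 0+0+0+0+0+0+0+0+1+1+1+1+1+0+0+0+0+0+0+0+0+0+0+0+1+1+1+0+0+1+1 mod 2 = 0
  s[4] = (0000000000000001111111111111111)·(0000111011111001011111101110011) mod 2 = 0+0+0+0+0+0+0+0+0+0+0+0+0+0+0+1+0+1+1+1+1+1+1+0+1+1+1+0+0+1+1 mod 2 = 0
Syndrome = 10100
Non-zero syndrome: error at position 5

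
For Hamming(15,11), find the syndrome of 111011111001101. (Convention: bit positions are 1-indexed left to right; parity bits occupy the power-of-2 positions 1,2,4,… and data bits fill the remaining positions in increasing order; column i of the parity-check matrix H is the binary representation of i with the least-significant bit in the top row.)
Syndrome s = H · r^T (mod 2), r = 111011111001101:
  s[0] = (101010101010101)·(111011111001101) mod 2 = 1+0+1+0+1+0+1+0+1+0+0+0+1+0+1 mod 2 = 1
  s[1] = (011001100110011)·(111011111001101) mod 2 = 0+1+1+0+0+1+1+0+0+0+0+0+0+0+1 mod 2 = 1
  s[2] = (000111100001111)·(111011111001101) mod 2 = 0+0+0+0+1+1+1+0+0+0+0+1+1+0+1 mod 2 = 0
  s[3] = (000000011111111)·(111011111001101) mod 2 = 0+0+0+0+0+0+0+1+1+0+0+1+1+0+1 mod 2 = 1
Syndrome = 1101
Non-zero syndrome: error at position 11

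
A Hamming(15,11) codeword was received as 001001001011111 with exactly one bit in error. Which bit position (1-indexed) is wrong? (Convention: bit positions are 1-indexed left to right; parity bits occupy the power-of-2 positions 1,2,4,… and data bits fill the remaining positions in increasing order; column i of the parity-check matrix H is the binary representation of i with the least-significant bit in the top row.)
Syndrome s = H · r^T (mod 2), r = 001001001011111:
  s[0] = (101010101010101)·(001001001011111) mod 2 = 0+0+1+0+0+0+0+0+1+0+1+0+1+0+1 mod 2 = 1
  s[1] = (011001100110011)·(001001001011111) mod 2 = 0+0+1+0+0+1+0+0+0+0+1+0+0+1+1 mod 2 = 1
  s[2] = (000111100001111)·(001001001011111) mod 2 = 0+0+0+0+0+1+0+0+0+0+0+1+1+1+1 mod 2 = 1
  s[3] = (000000011111111)·(001001001011111) mod 2 = 0+0+0+0+0+0+0+0+1+0+1+1+1+1+1 mod 2 = 0
Syndrome = 1110
Column i of H is the binary representation of i, so the syndrome is the binary index of the flipped bit.
Read s = 1110 with s[0] as LSB: 1·2^0 + 1·2^1 + 1·2^2 + 0·2^3 = 7.
Error is at bit position 7.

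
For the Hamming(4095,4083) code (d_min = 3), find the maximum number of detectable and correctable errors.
Detection only: up to d_min − 1 = 2 errors.
Correction: up to ⌊(d_min − 1)/2⌋ = ⌊2/2⌋ = 1 errors.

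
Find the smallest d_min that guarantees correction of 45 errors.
Correcting t errors requires d_min ≥ 2t + 1 = 2·45 + 1 = 91.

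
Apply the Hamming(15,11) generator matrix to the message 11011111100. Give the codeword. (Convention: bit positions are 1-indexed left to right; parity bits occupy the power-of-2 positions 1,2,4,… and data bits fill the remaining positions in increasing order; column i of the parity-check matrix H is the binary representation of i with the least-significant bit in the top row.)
Codeword c = d · G (mod 2), d = 11011111100:
  c[0] = d·G[:,0] = (11011111100)·(11011010101) mod 2 = 1+1+0+1+1+0+1+0+1+0+0 mod 2 = 0
  c[1] = d·G[:,1] = (11011111100)·(10110110011) mod 2 = 1+0+0+1+0+1+1+0+0+0+0 mod 2 = 0
  c[2] = d·G[:,2] = (11011111100)·(10000000000) mod 2 = 1+0+0+0+0+0+0+0+0+0+0 mod 2 = 1
  c[3] = d·G[:,3] = (11011111100)·(01110001111) mod 2 = 0+1+0+1+0+0+0+1+1+0+0 mod 2 = 0
  c[4] = d·G[:,4] = (11011111100)·(01000000000) mod 2 = 0+1+0+0+0+0+0+0+0+0+0 mod 2 = 1
  c[5] = d·G[:,5] = (11011111100)·(00100000000) mod 2 = 0+0+0+0+0+0+0+0+0+0+0 mod 2 = 0
  c[6] = d·G[:,6] = (11011111100)·(00010000000) mod 2 = 0+0+0+1+0+0+0+0+0+0+0 mod 2 = 1
  c[7] = d·G[:,7] = (11011111100)·(00001111111) mod 2 = 0+0+0+0+1+1+1+1+1+0+0 mod 2 = 1
  c[8] = d·G[:,8] = (11011111100)·(00001000000) mod 2 = 0+0+0+0+1+0+0+0+0+0+0 mod 2 = 1
  c[9] = d·G[:,9] = (11011111100)·(00000100000) mod 2 = 0+0+0+0+0+1+0+0+0+0+0 mod 2 = 1
  c[10] = d·G[:,10] = (11011111100)·(00000010000) mod 2 = 0+0+0+0+0+0+1+0+0+0+0 mod 2 = 1
  c[11] = d·G[:,11] = (11011111100)·(00000001000) mod 2 = 0+0+0+0+0+0+0+1+0+0+0 mod 2 = 1
  c[12] = d·G[:,12] = (11011111100)·(00000000100) mod 2 = 0+0+0+0+0+0+0+0+1+0+0 mod 2 = 1
  c[13] = d·G[:,13] = (11011111100)·(00000000010) mod 2 = 0+0+0+0+0+0+0+0+0+0+0 mod 2 = 0
  c[14] = d·G[:,14] = (11011111100)·(00000000001) mod 2 = 0+0+0+0+0+0+0+0+0+0+0 mod 2 = 0
Codeword = 001010111111100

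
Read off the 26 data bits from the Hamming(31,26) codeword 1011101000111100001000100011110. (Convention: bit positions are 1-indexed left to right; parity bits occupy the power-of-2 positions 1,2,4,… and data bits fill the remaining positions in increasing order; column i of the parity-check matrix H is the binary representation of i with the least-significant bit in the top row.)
Parity bits occupy power-of-2 positions; data bits are at positions {3,5,6,7,9,10,11,12,13,14,15,17,18,19,20,21,22,23,24,25,26,27,28,29,30,31} (1-indexed).
Extract: c[3]=1 c[5]=1 c[6]=0 c[7]=1 c[9]=0 c[10]=0 c[11]=1 c[12]=1 c[13]=1 c[14]=1 c[15]=0 c[17]=0 c[18]=0 c[19]=1 c[20]=0 c[21]=0 c[22]=0 c[23]=1 c[24]=0 c[25]=0 c[26]=0 c[27]=1 c[28]=1 c[29]=1 c[30]=1 c[31]=0
Data = 11010011110001000100011110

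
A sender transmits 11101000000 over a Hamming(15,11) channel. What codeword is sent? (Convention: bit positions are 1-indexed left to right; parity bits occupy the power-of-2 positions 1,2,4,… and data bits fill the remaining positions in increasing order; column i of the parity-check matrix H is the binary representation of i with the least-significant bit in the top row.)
Codeword c = d · G (mod 2), d = 11101000000:
  c[0] = d·G[:,0] = (11101000000)·(11011010101) mod 2 = 1+1+0+0+1+0+0+0+0+0+0 mod 2 = 1
  c[1] = d·G[:,1] = (11101000000)·(10110110011) mod 2 = 1+0+1+0+0+0+0+0+0+0+0 mod 2 = 0
  c[2] = d·G[:,2] = (11101000000)·(10000000000) mod 2 = 1+0+0+0+0+0+0+0+0+0+0 mod 2 = 1
  c[3] = d·G[:,3] = (11101000000)·(01110001111) mod 2 = 0+1+1+0+0+0+0+0+0+0+0 mod 2 = 0
  c[4] = d·G[:,4] = (11101000000)·(01000000000) mod 2 = 0+1+0+0+0+0+0+0+0+0+0 mod 2 = 1
  c[5] = d·G[:,5] = (11101000000)·(00100000000) mod 2 = 0+0+1+0+0+0+0+0+0+0+0 mod 2 = 1
  c[6] = d·G[:,6] = (11101000000)·(00010000000) mod 2 = 0+0+0+0+0+0+0+0+0+0+0 mod 2 = 0
  c[7] = d·G[:,7] = (11101000000)·(00001111111) mod 2 = 0+0+0+0+1+0+0+0+0+0+0 mod 2 = 1
  c[8] = d·G[:,8] = (11101000000)·(00001000000) mod 2 = 0+0+0+0+1+0+0+0+0+0+0 mod 2 = 1
  c[9] = d·G[:,9] = (11101000000)·(00000100000) mod 2 = 0+0+0+0+0+0+0+0+0+0+0 mod 2 = 0
  c[10] = d·G[:,10] = (11101000000)·(00000010000) mod 2 = 0+0+0+0+0+0+0+0+0+0+0 mod 2 = 0
  c[11] = d·G[:,11] = (11101000000)·(00000001000) mod 2 = 0+0+0+0+0+0+0+0+0+0+0 mod 2 = 0
  c[12] = d·G[:,12] = (11101000000)·(00000000100) mod 2 = 0+0+0+0+0+0+0+0+0+0+0 mod 2 = 0
  c[13] = d·G[:,13] = (11101000000)·(00000000010) mod 2 = 0+0+0+0+0+0+0+0+0+0+0 mod 2 = 0
  c[14] = d·G[:,14] = (11101000000)·(00000000001) mod 2 = 0+0+0+0+0+0+0+0+0+0+0 mod 2 = 0
Codeword = 101011011000000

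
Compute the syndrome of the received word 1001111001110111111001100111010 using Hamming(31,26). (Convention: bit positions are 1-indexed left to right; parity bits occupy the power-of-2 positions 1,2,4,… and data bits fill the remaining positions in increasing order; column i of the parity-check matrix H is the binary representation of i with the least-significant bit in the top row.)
Syndrome s = H · r^T (mod 2), r = 1001111001110111111001100111010:
  s[0] = (1010101010101010101010101010101)·(1001111001110111111001100111010) mod 2 = 1+0+0+0+1+0+1+0+0+0+1+0+0+0+1+0+1+0+1+0+0+0+1+0+0+0+1+0+0+0+0 mod 2 = 1
  s[1] = (0110011001100110011001100110011)·(1001111001110111111001100111010) mod 2 = 0+0+0+0+0+1+1+0+0+1+1+0+0+1+1+0+0+1+1+0+0+1+1+0+0+1+1+0+0+1+0 mod 2 = 1
  s[2] = (0001111000011110000111100001111)·(1001111001110111111001100111010) mod 2 = 0+0+0+1+1+1+1+0+0+0+0+1+0+1+1+0+0+0+0+0+0+1+1+0+0+0+0+1+0+1+0 mod 2 = 1
  s[3] = (0000000111111110000000011111111)·(1001111001110111111001100111010) mod 2 = 0+0+0+0+0+0+0+0+0+1+1+1+0+1+1+0+0+0+0+0+0+0+0+0+0+1+1+1+0+1+0 mod 2 = 1
  s[4] = (0000000000000001111111111111111)·(1001111001110111111001100111010) mod 2 = 0+0+0+0+0+0+0+0+0+0+0+0+0+0+0+1+1+1+1+0+0+1+1+0+0+1+1+1+0+1+0 mod 2 = 0
Syndrome = 11110
Non-zero syndrome: error at position 15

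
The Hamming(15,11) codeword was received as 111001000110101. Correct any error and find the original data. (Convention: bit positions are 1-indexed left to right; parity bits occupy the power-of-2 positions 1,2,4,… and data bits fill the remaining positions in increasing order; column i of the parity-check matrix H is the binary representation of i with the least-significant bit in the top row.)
Syndrome s = H · r^T (mod 2), r = 111001000110101:
  s[0] = (101010101010101)·(111001000110101) mod 2 = 1+0+1+0+0+0+0+0+0+0+1+0+1+0+1 mod 2 = 1
  s[1] = (011001100110011)·(111001000110101) mod 2 = 0+1+1+0+0+1+0+0+0+1+1+0+0+0+1 mod 2 = 0
  s[2] = (000111100001111)·(111001000110101) mod 2 = 0+0+0+0+0+1+0+0+0+0+0+0+1+0+1 mod 2 = 1
  s[3] = (000000011111111)·(111001000110101) mod 2 = 0+0+0+0+0+0+0+0+0+1+1+0+1+0+1 mod 2 = 0
Syndrome = 1010
Column 5 of H equals this syndrome → error at bit 5 (1-indexed).
Flip bit 5: 111001000110101 → 111011000110101
Extract data bits at positions {3,5,6,7,9,10,11,12,13,14,15}: 11100110101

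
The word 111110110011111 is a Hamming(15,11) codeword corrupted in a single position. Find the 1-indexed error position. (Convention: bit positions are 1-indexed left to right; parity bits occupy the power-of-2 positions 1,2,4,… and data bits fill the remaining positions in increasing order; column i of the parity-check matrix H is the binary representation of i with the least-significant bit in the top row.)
Syndrome s = H · r^T (mod 2), r = 111110110011111:
  s[0] = (101010101010101)·(111110110011111) mod 2 = 1+0+1+0+1+0+1+0+0+0+1+0+1+0+1 mod 2 = 1
  s[1] = (011001100110011)·(111110110011111) mod 2 = 0+1+1+0+0+0+1+0+0+0+1+0+0+1+1 mod 2 = 0
  s[2] = (000111100001111)·(111110110011111) mod 2 = 0+0+0+1+1+0+1+0+0+0+0+1+1+1+1 mod 2 = 1
  s[3] = (000000011111111)·(111110110011111) mod 2 = 0+0+0+0+0+0+0+1+0+0+1+1+1+1+1 mod 2 = 0
Syndrome = 1010
Column i of H is the binary representation of i, so the syndrome is the binary index of the flipped bit.
Read s = 1010 with s[0] as LSB: 1·2^0 + 0·2^1 + 1·2^2 + 0·2^3 = 5.
Error is at bit position 5.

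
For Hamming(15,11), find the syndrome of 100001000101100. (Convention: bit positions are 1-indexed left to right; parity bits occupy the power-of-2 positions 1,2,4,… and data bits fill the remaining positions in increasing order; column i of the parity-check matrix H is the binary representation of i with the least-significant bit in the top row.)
Syndrome s = H · r^T (mod 2), r = 100001000101100:
  s[0] = (101010101010101)·(100001000101100) mod 2 = 1+0+0+0+0+0+0+0+0+0+0+0+1+0+0 mod 2 = 0
  s[1] = (011001100110011)·(100001000101100) mod 2 = 0+0+0+0+0+1+0+0+0+1+0+0+0+0+0 mod 2 = 0
  s[2] = (000111100001111)·(100001000101100) mod 2 = 0+0+0+0+0+1+0+0+0+0+0+1+1+0+0 mod 2 = 1
  s[3] = (000000011111111)·(100001000101100) mod 2 = 0+0+0+0+0+0+0+0+0+1+0+1+1+0+0 mod 2 = 1
Syndrome = 0011
Non-zero syndrome: error at position 12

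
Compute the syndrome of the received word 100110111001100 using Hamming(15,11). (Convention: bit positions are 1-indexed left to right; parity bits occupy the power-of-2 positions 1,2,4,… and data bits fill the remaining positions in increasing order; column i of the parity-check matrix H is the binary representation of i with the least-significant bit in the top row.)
Syndrome s = H · r^T (mod 2), r = 100110111001100:
  s[0] = (101010101010101)·(100110111001100) mod 2 = 1+0+0+0+1+0+1+0+1+0+0+0+1+0+0 mod 2 = 1
  s[1] = (011001100110011)·(100110111001100) mod 2 = 0+0+0+0+0+0+1+0+0+0+0+0+0+0+0 mod 2 = 1
  s[2] = (000111100001111)·(100110111001100) mod 2 = 0+0+0+1+1+0+1+0+0+0+0+1+1+0+0 mod 2 = 1
  s[3] = (000000011111111)·(100110111001100) mod 2 = 0+0+0+0+0+0+0+1+1+0+0+1+1+0+0 mod 2 = 0
Syndrome = 1110
Non-zero syndrome: error at position 7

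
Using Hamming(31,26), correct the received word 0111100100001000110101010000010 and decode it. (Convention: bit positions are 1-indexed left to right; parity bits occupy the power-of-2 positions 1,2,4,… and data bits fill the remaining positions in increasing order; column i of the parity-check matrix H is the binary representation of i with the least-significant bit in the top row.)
Syndrome s = H · r^T (mod 2), r = 0111100100001000110101010000010:
  s[0] = (1010101010101010101010101010101)·(0111100100001000110101010000010) mod 2 = 0+0+1+0+1+0+0+0+0+0+0+0+1+0+0+0+1+0+0+0+0+0+0+0+0+0+0+0+0+0+0 mod 2 = 0
  s[1] = (0110011001100110011001100110011)·(0111100100001000110101010000010) mod 2 = 0+1+1+0+0+0+0+0+0+0+0+0+0+0+0+0+0+1+0+0+0+1+0+0+0+0+0+0+0+1+0 mod 2 = 1
  s[2] = (0001111000011110000111100001111)·(0111100100001000110101010000010) mod 2 = 0+0+0+1+1+0+0+0+0+0+0+0+1+0+0+0+0+0+0+1+0+1+0+0+0+0+0+0+0+1+0 mod 2 = 0
  s[3] = (0000000111111110000000011111111)·(0111100100001000110101010000010) mod 2 = 0+0+0+0+0+0+0+1+0+0+0+0+1+0+0+0+0+0+0+0+0+0+0+1+0+0+0+0+0+1+0 mod 2 = 0
  s[4] = (0000000000000001111111111111111)·(0111100100001000110101010000010) mod 2 = 0+0+0+0+0+0+0+0+0+0+0+0+0+0+0+0+1+1+0+1+0+1+0+1+0+0+0+0+0+1+0 mod 2 = 0
Syndrome = 01000
Column 2 of H equals this syndrome → error at bit 2 (1-indexed).
Flip bit 2: 0111100100001000110101010000010 → 0011100100001000110101010000010
Extract data bits at positions {3,5,6,7,9,10,11,12,13,14,15,17,18,19,20,21,22,23,24,25,26,27,28,29,30,31}: 11000000100110101010000010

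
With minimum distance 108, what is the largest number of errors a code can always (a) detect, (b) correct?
(a) Detection requires d_min ≥ e+1, so e ≤ d_min − 1 = 107.
(b) Correction requires d_min ≥ 2t+1, so t ≤ ⌊(d_min − 1)/2⌋ = ⌊107/2⌋ = 53.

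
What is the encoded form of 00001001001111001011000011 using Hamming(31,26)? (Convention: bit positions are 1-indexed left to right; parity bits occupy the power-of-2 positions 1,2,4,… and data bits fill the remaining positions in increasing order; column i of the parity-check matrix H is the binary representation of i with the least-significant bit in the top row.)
Codeword c = d · G (mod 2), d = 00001001001111001011000011:
  c[0] = d·G[:,0] = (00001001001111001011000011)·(11011010101101010101010101) mod 2 = 0+0+0+0+1+0+0+0+0+0+1+1+0+1+0+0+0+0+0+1+0+0+0+0+0+1 mod 2 = 0
  c[1] = d·G[:,1] = (00001001001111001011000011)·(10110110011011001100110011) mod 2 = 0+0+0+0+0+0+0+0+0+0+1+0+1+1+0+0+1+0+0+0+0+0+0+0+1+1 mod 2 = 0
  c[2] = d·G[:,2] = (00001001001111001011000011)·(10000000000000000000000000) mod 2 = 0+0+0+0+0+0+0+0+0+0+0+0+0+0+0+0+0+0+0+0+0+0+0+0+0+0 mod 2 = 0
  c[3] = d·G[:,3] = (00001001001111001011000011)·(01110001111000111100001111) mod 2 = 0+0+0+0+0+0+0+1+0+0+1+0+0+0+0+0+1+0+0+0+0+0+0+0+1+1 mod 2 = 1
  c[4] = d·G[:,4] = (00001001001111001011000011)·(01000000000000000000000000) mod 2 = 0+0+0+0+0+0+0+0+0+0+0+0+0+0+0+0+0+0+0+0+0+0+0+0+0+0 mod 2 = 0
  c[5] = d·G[:,5] = (00001001001111001011000011)·(00100000000000000000000000) mod 2 = 0+0+0+0+0+0+0+0+0+0+0+0+0+0+0+0+0+0+0+0+0+0+0+0+0+0 mod 2 = 0
  c[6] = d·G[:,6] = (00001001001111001011000011)·(00010000000000000000000000) mod 2 = 0+0+0+0+0+0+0+0+0+0+0+0+0+0+0+0+0+0+0+0+0+0+0+0+0+0 mod 2 = 0
  c[7] = d·G[:,7] = (00001001001111001011000011)·(00001111111000000011111111) mod 2 = 0+0+0+0+1+0+0+1+0+0+1+0+0+0+0+0+0+0+1+1+0+0+0+0+1+1 mod 2 = 1
  c[8] = d·G[:,8] = (00001001001111001011000011)·(00001000000000000000000000) mod 2 = 0+0+0+0+1+0+0+0+0+0+0+0+0+0+0+0+0+0+0+0+0+0+0+0+0+0 mod 2 = 1
  c[9] = d·G[:,9] = (00001001001111001011000011)·(00000100000000000000000000) mod 2 = 0+0+0+0+0+0+0+0+0+0+0+0+0+0+0+0+0+0+0+0+0+0+0+0+0+0 mod 2 = 0
  c[10] = d·G[:,10] = (00001001001111001011000011)·(00000010000000000000000000) mod 2 = 0+0+0+0+0+0+0+0+0+0+0+0+0+0+0+0+0+0+0+0+0+0+0+0+0+0 mod 2 = 0
  c[11] = d·G[:,11] = (00001001001111001011000011)·(00000001000000000000000000) mod 2 = 0+0+0+0+0+0+0+1+0+0+0+0+0+0+0+0+0+0+0+0+0+0+0+0+0+0 mod 2 = 1
  c[12] = d·G[:,12] = (00001001001111001011000011)·(00000000100000000000000000) mod 2 = 0+0+0+0+0+0+0+0+0+0+0+0+0+0+0+0+0+0+0+0+0+0+0+0+0+0 mod 2 = 0
  c[13] = d·G[:,13] = (00001001001111001011000011)·(00000000010000000000000000) mod 2 = 0+0+0+0+0+0+0+0+0+0+0+0+0+0+0+0+0+0+0+0+0+0+0+0+0+0 mod 2 = 0
  c[14] = d·G[:,14] = (00001001001111001011000011)·(00000000001000000000000000) mod 2 = 0+0+0+0+0+0+0+0+0+0+1+0+0+0+0+0+0+0+0+0+0+0+0+0+0+0 mod 2 = 1
  c[15] = d·G[:,15] = (00001001001111001011000011)·(00000000000111111111111111) mod 2 = 0+0+0+0+0+0+0+0+0+0+0+1+1+1+0+0+1+0+1+1+0+0+0+0+1+1 mod 2 = 0
  c[16] = d·G[:,16] = (00001001001111001011000011)·(00000000000100000000000000) mod 2 = 0+0+0+0+0+0+0+0+0+0+0+1+0+0+0+0+0+0+0+0+0+0+0+0+0+0 mod 2 = 1
  c[17] = d·G[:,17] = (00001001001111001011000011)·(00000000000010000000000000) mod 2 = 0+0+0+0+0+0+0+0+0+0+0+0+1+0+0+0+0+0+0+0+0+0+0+0+0+0 mod 2 = 1
  c[18] = d·G[:,18] = (00001001001111001011000011)·(00000000000001000000000000) mod 2 = 0+0+0+0+0+0+0+0+0+0+0+0+0+1+0+0+0+0+0+0+0+0+0+0+0+0 mod 2 = 1
  c[19] = d·G[:,19] = (00001001001111001011000011)·(00000000000000100000000000) mod 2 = 0+0+0+0+0+0+0+0+0+0+0+0+0+0+0+0+0+0+0+0+0+0+0+0+0+0 mod 2 = 0
  c[20] = d·G[:,20] = (00001001001111001011000011)·(00000000000000010000000000) mod 2 = 0+0+0+0+0+0+0+0+0+0+0+0+0+0+0+0+0+0+0+0+0+0+0+0+0+0 mod 2 = 0
  c[21] = d·G[:,21] = (00001001001111001011000011)·(00000000000000001000000000) mod 2 = 0+0+0+0+0+0+0+0+0+0+0+0+0+0+0+0+1+0+0+0+0+0+0+0+0+0 mod 2 = 1
  c[22] = d·G[:,22] = (00001001001111001011000011)·(00000000000000000100000000) mod 2 = 0+0+0+0+0+0+0+0+0+0+0+0+0+0+0+0+0+0+0+0+0+0+0+0+0+0 mod 2 = 0
  c[23] = d·G[:,23] = (00001001001111001011000011)·(00000000000000000010000000) mod 2 = 0+0+0+0+0+0+0+0+0+0+0+0+0+0+0+0+0+0+1+0+0+0+0+0+0+0 mod 2 = 1
  c[24] = d·G[:,24] = (00001001001111001011000011)·(00000000000000000001000000) mod 2 = 0+0+0+0+0+0+0+0+0+0+0+0+0+0+0+0+0+0+0+1+0+0+0+0+0+0 mod 2 = 1
  c[25] = d·G[:,25] = (00001001001111001011000011)·(00000000000000000000100000) mod 2 = 0+0+0+0+0+0+0+0+0+0+0+0+0+0+0+0+0+0+0+0+0+0+0+0+0+0 mod 2 = 0
  c[26] = d·G[:,26] = (00001001001111001011000011)·(00000000000000000000010000) mod 2 = 0+0+0+0+0+0+0+0+0+0+0+0+0+0+0+0+0+0+0+0+0+0+0+0+0+0 mod 2 = 0
  c[27] = d·G[:,27] = (00001001001111001011000011)·(00000000000000000000001000) mod 2 = 0+0+0+0+0+0+0+0+0+0+0+0+0+0+0+0+0+0+0+0+0+0+0+0+0+0 mod 2 = 0
  c[28] = d·G[:,28] = (00001001001111001011000011)·(00000000000000000000000100) mod 2 = 0+0+0+0+0+0+0+0+0+0+0+0+0+0+0+0+0+0+0+0+0+0+0+0+0+0 mod 2 = 0
  c[29] = d·G[:,29] = (00001001001111001011000011)·(00000000000000000000000010) mod 2 = 0+0+0+0+0+0+0+0+0+0+0+0+0+0+0+0+0+0+0+0+0+0+0+0+1+0 mod 2 = 1
  c[30] = d·G[:,30] = (00001001001111001011000011)·(00000000000000000000000001) mod 2 = 0+0+0+0+0+0+0+0+0+0+0+0+0+0+0+0+0+0+0+0+0+0+0+0+0+1 mod 2 = 1
Codeword = 0001000110010010111001011000011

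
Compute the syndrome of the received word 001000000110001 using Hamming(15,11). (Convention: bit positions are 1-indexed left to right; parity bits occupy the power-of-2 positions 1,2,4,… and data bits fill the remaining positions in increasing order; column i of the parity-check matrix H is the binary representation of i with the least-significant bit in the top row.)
Syndrome s = H · r^T (mod 2), r = 001000000110001:
  s[0] = (101010101010101)·(001000000110001) mod 2 = 0+0+1+0+0+0+0+0+0+0+1+0+0+0+1 mod 2 = 1
  s[1] = (011001100110011)·(001000000110001) mod 2 = 0+0+1+0+0+0+0+0+0+1+1+0+0+0+1 mod 2 = 0
  s[2] = (000111100001111)·(001000000110001) mod 2 = 0+0+0+0+0+0+0+0+0+0+0+0+0+0+1 mod 2 = 1
  s[3] = (000000011111111)·(001000000110001) mod 2 = 0+0+0+0+0+0+0+0+0+1+1+0+0+0+1 mod 2 = 1
Syndrome = 1011
Non-zero syndrome: error at position 13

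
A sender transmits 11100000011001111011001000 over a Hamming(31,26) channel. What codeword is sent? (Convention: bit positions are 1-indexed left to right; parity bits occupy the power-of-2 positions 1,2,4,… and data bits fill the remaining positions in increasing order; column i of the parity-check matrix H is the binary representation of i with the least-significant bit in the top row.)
Codeword c = d · G (mod 2), d = 11100000011001111011001000:
  c[0] = d·G[:,0] = (11100000011001111011001000)·(11011010101101010101010101) mod 2 = 1+1+0+0+0+0+0+0+0+0+1+0+0+1+0+1+0+0+0+1+0+0+0+0+0+0 mod 2 = 0
  c[1] = d·G[:,1] = (11100000011001111011001000)·(10110110011011001100110011) mod 2 = 1+0+1+0+0+0+0+0+0+1+1+0+0+1+0+0+1+0+0+0+0+0+0+0+0+0 mod 2 = 0
  c[2] = d·G[:,2] = (11100000011001111011001000)·(10000000000000000000000000) mod 2 = 1+0+0+0+0+0+0+0+0+0+0+0+0+0+0+0+0+0+0+0+0+0+0+0+0+0 mod 2 = 1
  c[3] = d·G[:,3] = (11100000011001111011001000)·(01110001111000111100001111) mod 2 = 0+1+1+0+0+0+0+0+0+1+1+0+0+0+1+1+1+0+0+0+0+0+1+0+0+0 mod 2 = 0
  c[4] = d·G[:,4] = (11100000011001111011001000)·(01000000000000000000000000) mod 2 = 0+1+0+0+0+0+0+0+0+0+0+0+0+0+0+0+0+0+0+0+0+0+0+0+0+0 mod 2 = 1
  c[5] = d·G[:,5] = (11100000011001111011001000)·(00100000000000000000000000) mod 2 = 0+0+1+0+0+0+0+0+0+0+0+0+0+0+0+0+0+0+0+0+0+0+0+0+0+0 mod 2 = 1
  c[6] = d·G[:,6] = (11100000011001111011001000)·(00010000000000000000000000) mod 2 = 0+0+0+0+0+0+0+0+0+0+0+0+0+0+0+0+0+0+0+0+0+0+0+0+0+0 mod 2 = 0
  c[7] = d·G[:,7] = (11100000011001111011001000)·(00001111111000000011111111) mod 2 = 0+0+0+0+0+0+0+0+0+1+1+0+0+0+0+0+0+0+1+1+0+0+1+0+0+0 mod 2 = 1
  c[8] = d·G[:,8] = (11100000011001111011001000)·(00001000000000000000000000) mod 2 = 0+0+0+0+0+0+0+0+0+0+0+0+0+0+0+0+0+0+0+0+0+0+0+0+0+0 mod 2 = 0
  c[9] = d·G[:,9] = (11100000011001111011001000)·(00000100000000000000000000) mod 2 = 0+0+0+0+0+0+0+0+0+0+0+0+0+0+0+0+0+0+0+0+0+0+0+0+0+0 mod 2 = 0
  c[10] = d·G[:,10] = (11100000011001111011001000)·(00000010000000000000000000) mod 2 = 0+0+0+0+0+0+0+0+0+0+0+0+0+0+0+0+0+0+0+0+0+0+0+0+0+0 mod 2 = 0
  c[11] = d·G[:,11] = (11100000011001111011001000)·(00000001000000000000000000) mod 2 = 0+0+0+0+0+0+0+0+0+0+0+0+0+0+0+0+0+0+0+0+0+0+0+0+0+0 mod 2 = 0
  c[12] = d·G[:,12] = (11100000011001111011001000)·(00000000100000000000000000) mod 2 = 0+0+0+0+0+0+0+0+0+0+0+0+0+0+0+0+0+0+0+0+0+0+0+0+0+0 mod 2 = 0
  c[13] = d·G[:,13] = (11100000011001111011001000)·(00000000010000000000000000) mod 2 = 0+0+0+0+0+0+0+0+0+1+0+0+0+0+0+0+0+0+0+0+0+0+0+0+0+0 mod 2 = 1
  c[14] = d·G[:,14] = (11100000011001111011001000)·(00000000001000000000000000) mod 2 = 0+0+0+0+0+0+0+0+0+0+1+0+0+0+0+0+0+0+0+0+0+0+0+0+0+0 mod 2 = 1
  c[15] = d·G[:,15] = (11100000011001111011001000)·(00000000000111111111111111) mod 2 = 0+0+0+0+0+0+0+0+0+0+0+0+0+1+1+1+1+0+1+1+0+0+1+0+0+0 mod 2 = 1
  c[16] = d·G[:,16] = (11100000011001111011001000)·(00000000000100000000000000) mod 2 = 0+0+0+0+0+0+0+0+0+0+0+0+0+0+0+0+0+0+0+0+0+0+0+0+0+0 mod 2 = 0
  c[17] = d·G[:,17] = (11100000011001111011001000)·(00000000000010000000000000) mod 2 = 0+0+0+0+0+0+0+0+0+0+0+0+0+0+0+0+0+0+0+0+0+0+0+0+0+0 mod 2 = 0
  c[18] = d·G[:,18] = (11100000011001111011001000)·(00000000000001000000000000) mod 2 = 0+0+0+0+0+0+0+0+0+0+0+0+0+1+0+0+0+0+0+0+0+0+0+0+0+0 mod 2 = 1
  c[19] = d·G[:,19] = (11100000011001111011001000)·(00000000000000100000000000) mod 2 = 0+0+0+0+0+0+0+0+0+0+0+0+0+0+1+0+0+0+0+0+0+0+0+0+0+0 mod 2 = 1
  c[20] = d·G[:,20] = (11100000011001111011001000)·(00000000000000010000000000) mod 2 = 0+0+0+0+0+0+0+0+0+0+0+0+0+0+0+1+0+0+0+0+0+0+0+0+0+0 mod 2 = 1
  c[21] = d·G[:,21] = (11100000011001111011001000)·(00000000000000001000000000) mod 2 = 0+0+0+0+0+0+0+0+0+0+0+0+0+0+0+0+1+0+0+0+0+0+0+0+0+0 mod 2 = 1
  c[22] = d·G[:,22] = (11100000011001111011001000)·(00000000000000000100000000) mod 2 = 0+0+0+0+0+0+0+0+0+0+0+0+0+0+0+0+0+0+0+0+0+0+0+0+0+0 mod 2 = 0
  c[23] = d·G[:,23] = (11100000011001111011001000)·(00000000000000000010000000) mod 2 = 0+0+0+0+0+0+0+0+0+0+0+0+0+0+0+0+0+0+1+0+0+0+0+0+0+0 mod 2 = 1
  c[24] = d·G[:,24] = (11100000011001111011001000)·(00000000000000000001000000) mod 2 = 0+0+0+0+0+0+0+0+0+0+0+0+0+0+0+0+0+0+0+1+0+0+0+0+0+0 mod 2 = 1
  c[25] = d·G[:,25] = (11100000011001111011001000)·(00000000000000000000100000) mod 2 = 0+0+0+0+0+0+0+0+0+0+0+0+0+0+0+0+0+0+0+0+0+0+0+0+0+0 mod 2 = 0
  c[26] = d·G[:,26] = (11100000011001111011001000)·(00000000000000000000010000) mod 2 = 0+0+0+0+0+0+0+0+0+0+0+0+0+0+0+0+0+0+0+0+0+0+0+0+0+0 mod 2 = 0
  c[27] = d·G[:,27] = (11100000011001111011001000)·(00000000000000000000001000) mod 2 = 0+0+0+0+0+0+0+0+0+0+0+0+0+0+0+0+0+0+0+0+0+0+1+0+0+0 mod 2 = 1
  c[28] = d·G[:,28] = (11100000011001111011001000)·(00000000000000000000000100) mod 2 = 0+0+0+0+0+0+0+0+0+0+0+0+0+0+0+0+0+0+0+0+0+0+0+0+0+0 mod 2 = 0
  c[29] = d·G[:,29] = (11100000011001111011001000)·(00000000000000000000000010) mod 2 = 0+0+0+0+0+0+0+0+0+0+0+0+0+0+0+0+0+0+0+0+0+0+0+0+0+0 mod 2 = 0
  c[30] = d·G[:,30] = (11100000011001111011001000)·(00000000000000000000000001) mod 2 = 0+0+0+0+0+0+0+0+0+0+0+0+0+0+0+0+0+0+0+0+0+0+0+0+0+0 mod 2 = 0
Codeword = 0010110100000111001111011001000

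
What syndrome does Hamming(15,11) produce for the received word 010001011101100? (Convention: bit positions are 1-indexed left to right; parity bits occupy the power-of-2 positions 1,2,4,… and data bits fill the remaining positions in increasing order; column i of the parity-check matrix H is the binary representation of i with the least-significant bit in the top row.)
Syndrome s = H · r^T (mod 2), r = 010001011101100:
  s[0] = (101010101010101)·(010001011101100) mod 2 = 0+0+0+0+0+0+0+0+1+0+0+0+1+0+0 mod 2 = 0
  s[1] = (011001100110011)·(010001011101100) mod 2 = 0+1+0+0+0+1+0+0+0+1+0+0+0+0+0 mod 2 = 1
  s[2] = (000111100001111)·(010001011101100) mod 2 = 0+0+0+0+0+1+0+0+0+0+0+1+1+0+0 mod 2 = 1
  s[3] = (000000011111111)·(010001011101100) mod 2 = 0+0+0+0+0+0+0+1+1+1+0+1+1+0+0 mod 2 = 1
Syndrome = 0111
Non-zero syndrome: error at position 14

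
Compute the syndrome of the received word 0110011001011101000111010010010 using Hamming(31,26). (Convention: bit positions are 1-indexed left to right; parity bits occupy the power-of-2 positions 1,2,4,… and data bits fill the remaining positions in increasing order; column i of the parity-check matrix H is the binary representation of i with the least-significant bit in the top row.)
Syndrome s = H · r^T (mod 2), r = 0110011001011101000111010010010:
  s[0] = (1010101010101010101010101010101)·(0110011001011101000111010010010) mod 2 = 0+0+1+0+0+0+1+0+0+0+0+0+1+0+0+0+0+0+0+0+1+0+0+0+0+0+1+0+0+0+0 mod 2 = 1
  s[1] = (0110011001100110011001100110011)·(0110011001011101000111010010010) mod 2 = 0+1+1+0+0+1+1+0+0+1+0+0+0+1+0+0+0+0+0+0+0+1+0+0+0+0+1+0+0+1+0 mod 2 = 1
  s[2] = (0001111000011110000111100001111)·(0110011001011101000111010010010) mod 2 = 0+0+0+0+0+1+1+0+0+0+0+1+1+1+0+0+0+0+0+1+1+1+0+0+0+0+0+0+0+1+0 mod 2 = 1
  s[3] = (0000000111111110000000011111111)·(0110011001011101000111010010010) mod 2 = 0+0+0+0+0+0+0+0+0+1+0+1+1+1+0+0+0+0+0+0+0+0+0+1+0+0+1+0+0+1+0 mod 2 = 1
  s[4] = (0000000000000001111111111111111)·(0110011001011101000111010010010) mod 2 = 0+0+0+0+0+0+0+0+0+0+0+0+0+0+0+1+0+0+0+1+1+1+0+1+0+0+1+0+0+1+0 mod 2 = 1
Syndrome = 11111
Non-zero syndrome: error at position 31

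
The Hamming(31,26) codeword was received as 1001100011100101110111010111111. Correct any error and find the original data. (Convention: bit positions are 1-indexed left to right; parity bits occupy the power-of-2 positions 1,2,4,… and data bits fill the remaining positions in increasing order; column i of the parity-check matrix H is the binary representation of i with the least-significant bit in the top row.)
Syndrome s = H · r^T (mod 2), r = 1001100011100101110111010111111:
  s[0] = (1010101010101010101010101010101)·(1001100011100101110111010111111) mod 2 = 1+0+0+0+1+0+0+0+1+0+1+0+0+0+0+0+1+0+0+0+1+0+0+0+0+0+1+0+1+0+1 mod 2 = 1
  s[1] = (0110011001100110011001100110011)·(1001100011100101110111010111111) mod 2 = 0+0+0+0+0+0+0+0+0+1+1+0+0+1+0+0+0+1+0+0+0+1+0+0+0+1+1+0+0+1+1 mod 2 = 1
  s[2] = (0001111000011110000111100001111)·(1001100011100101110111010111111) mod 2 = 0+0+0+1+1+0+0+0+0+0+0+0+0+1+0+0+0+0+0+1+1+1+0+0+0+0+0+1+1+1+1 mod 2 = 0
  s[3] = (0000000111111110000000011111111)·(1001100011100101110111010111111) mod 2 = 0+0+0+0+0+0+0+0+1+1+1+0+0+1+0+0+0+0+0+0+0+0+0+1+0+1+1+1+1+1+1 mod 2 = 1
  s[4] = (0000000000000001111111111111111)·(1001100011100101110111010111111) mod 2 = 0+0+0+0+0+0+0+0+0+0+0+0+0+0+0+1+1+1+0+1+1+1+0+1+0+1+1+1+1+1+1 mod 2 = 1
Syndrome = 11011
Column 27 of H equals this syndrome → error at bit 27 (1-indexed).
Flip bit 27: 1001100011100101110111010111111 → 1001100011100101110111010101111
Extract data bits at positions {3,5,6,7,9,10,11,12,13,14,15,17,18,19,20,21,22,23,24,25,26,27,28,29,30,31}: 01001110010110111010101111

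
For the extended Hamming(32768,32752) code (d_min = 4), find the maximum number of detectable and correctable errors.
Detection only: up to d_min − 1 = 3 errors.
Correction: up to ⌊(d_min − 1)/2⌋ = ⌊3/2⌋ = 1 errors.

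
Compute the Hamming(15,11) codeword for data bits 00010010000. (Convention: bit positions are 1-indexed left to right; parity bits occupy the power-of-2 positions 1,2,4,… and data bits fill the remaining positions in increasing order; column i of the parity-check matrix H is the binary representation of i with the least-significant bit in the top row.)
Codeword c = d · G (mod 2), d = 00010010000:
  c[0] = d·G[:,0] = (00010010000)·(11011010101) mod 2 = 0+0+0+1+0+0+1+0+0+0+0 mod 2 = 0
  c[1] = d·G[:,1] = (00010010000)·(10110110011) mod 2 = 0+0+0+1+0+0+1+0+0+0+0 mod 2 = 0
  c[2] = d·G[:,2] = (00010010000)·(10000000000) mod 2 = 0+0+0+0+0+0+0+0+0+0+0 mod 2 = 0
  c[3] = d·G[:,3] = (00010010000)·(01110001111) mod 2 = 0+0+0+1+0+0+0+0+0+0+0 mod 2 = 1
  c[4] = d·G[:,4] = (00010010000)·(01000000000) mod 2 = 0+0+0+0+0+0+0+0+0+0+0 mod 2 = 0
  c[5] = d·G[:,5] = (00010010000)·(00100000000) mod 2 = 0+0+0+0+0+0+0+0+0+0+0 mod 2 = 0
  c[6] = d·G[:,6] = (00010010000)·(00010000000) mod 2 = 0+0+0+1+0+0+0+0+0+0+0 mod 2 = 1
  c[7] = d·G[:,7] = (00010010000)·(00001111111) mod 2 = 0+0+0+0+0+0+1+0+0+0+0 mod 2 = 1
  c[8] = d·G[:,8] = (00010010000)·(00001000000) mod 2 = 0+0+0+0+0+0+0+0+0+0+0 mod 2 = 0
  c[9] = d·G[:,9] = (00010010000)·(00000100000) mod 2 = 0+0+0+0+0+0+0+0+0+0+0 mod 2 = 0
  c[10] = d·G[:,10] = (00010010000)·(00000010000) mod 2 = 0+0+0+0+0+0+1+0+0+0+0 mod 2 = 1
  c[11] = d·G[:,11] = (00010010000)·(00000001000) mod 2 = 0+0+0+0+0+0+0+0+0+0+0 mod 2 = 0
  c[12] = d·G[:,12] = (00010010000)·(00000000100) mod 2 = 0+0+0+0+0+0+0+0+0+0+0 mod 2 = 0
  c[13] = d·G[:,13] = (00010010000)·(00000000010) mod 2 = 0+0+0+0+0+0+0+0+0+0+0 mod 2 = 0
  c[14] = d·G[:,14] = (00010010000)·(00000000001) mod 2 = 0+0+0+0+0+0+0+0+0+0+0 mod 2 = 0
Codeword = 000100110010000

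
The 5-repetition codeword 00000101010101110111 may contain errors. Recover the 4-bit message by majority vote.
Split into 5-bit blocks and majority-vote each:
  block 1 = 00000: 0 ones, 5 zeros → 0
  block 2 = 10101: 3 ones, 2 zeros → 1
  block 3 = 01011: 3 ones, 2 zeros → 1
  block 4 = 10111: 4 ones, 1 zeros → 1
Decoded = 0111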